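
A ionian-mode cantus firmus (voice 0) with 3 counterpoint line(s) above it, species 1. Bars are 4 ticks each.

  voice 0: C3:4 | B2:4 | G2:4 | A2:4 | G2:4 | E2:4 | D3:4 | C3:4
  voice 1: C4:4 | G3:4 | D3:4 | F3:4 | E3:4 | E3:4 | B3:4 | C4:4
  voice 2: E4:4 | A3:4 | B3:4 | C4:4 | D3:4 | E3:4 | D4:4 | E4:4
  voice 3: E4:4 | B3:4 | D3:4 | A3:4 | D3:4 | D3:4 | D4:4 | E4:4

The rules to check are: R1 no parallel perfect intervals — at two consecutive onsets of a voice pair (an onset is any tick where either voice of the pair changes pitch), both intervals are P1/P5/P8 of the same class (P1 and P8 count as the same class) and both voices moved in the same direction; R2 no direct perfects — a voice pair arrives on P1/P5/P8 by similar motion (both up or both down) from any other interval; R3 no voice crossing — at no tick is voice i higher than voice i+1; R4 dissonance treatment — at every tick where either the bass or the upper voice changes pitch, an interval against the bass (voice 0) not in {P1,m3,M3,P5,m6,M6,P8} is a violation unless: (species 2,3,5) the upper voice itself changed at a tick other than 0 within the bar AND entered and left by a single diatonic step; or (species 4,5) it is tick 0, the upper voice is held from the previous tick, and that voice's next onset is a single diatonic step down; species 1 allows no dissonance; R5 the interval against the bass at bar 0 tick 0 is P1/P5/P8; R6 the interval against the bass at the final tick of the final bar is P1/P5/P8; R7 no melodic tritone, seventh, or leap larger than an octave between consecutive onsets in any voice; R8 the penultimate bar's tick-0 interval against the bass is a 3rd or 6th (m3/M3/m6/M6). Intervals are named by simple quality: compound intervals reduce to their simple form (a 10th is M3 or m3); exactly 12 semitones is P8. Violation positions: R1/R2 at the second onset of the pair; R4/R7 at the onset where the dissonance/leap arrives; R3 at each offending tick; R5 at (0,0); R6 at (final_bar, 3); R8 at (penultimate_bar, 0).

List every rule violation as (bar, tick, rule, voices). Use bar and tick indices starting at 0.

(0, 0, R5, (0, 2))
(0, 0, R5, (0, 3))
(1, 0, R2, (0, 3))
(1, 0, R4, (0, 2))
(2, 0, R2, (0, 1))
(2, 0, R2, (0, 3))
(2, 0, R2, (1, 3))
(2, 0, R3, (2, 3))
(2, 1, R3, (2, 3))
(2, 2, R3, (2, 3))
(2, 3, R3, (2, 3))
(3, 0, R2, (0, 3))
(3, 0, R2, (1, 2))
(3, 0, R3, (2, 3))
(3, 1, R3, (2, 3))
(3, 2, R3, (2, 3))
(3, 3, R3, (2, 3))
(4, 0, R2, (0, 2))
(4, 0, R2, (0, 3))
(4, 0, R2, (2, 3))
(4, 0, R3, (1, 2))
(4, 0, R7, (2,))
(4, 1, R3, (1, 2))
(4, 2, R3, (1, 2))
(4, 3, R3, (1, 2))
(5, 0, R3, (2, 3))
(5, 0, R4, (0, 3))
(5, 1, R3, (2, 3))
(5, 2, R3, (2, 3))
(5, 3, R3, (2, 3))
(6, 0, R1, (0, 2))
(6, 0, R2, (0, 3))
(6, 0, R2, (2, 3))
(6, 0, R7, (0,))
(6, 0, R7, (2,))
(6, 0, R8, (0, 2))
(6, 0, R8, (0, 3))
(7, 0, R1, (2, 3))
(7, 3, R6, (0, 2))
(7, 3, R6, (0, 3))

bar 0: v0=C3 v1=C4 v2=E4 v3=E4 downbeat M3
bar 1: v0=B2 v1=G3 v2=A3 v3=B3 downbeat P8
bar 2: v0=G2 v1=D3 v2=B3 v3=D3 downbeat P5
bar 3: v0=A2 v1=F3 v2=C4 v3=A3 downbeat P8
bar 4: v0=G2 v1=E3 v2=D3 v3=D3 downbeat P5
bar 5: v0=E2 v1=E3 v2=E3 v3=D3 downbeat m7
bar 6: v0=D3 v1=B3 v2=D4 v3=D4 downbeat P8
bar 7: v0=C3 v1=C4 v2=E4 v3=E4 downbeat M3
  -> R5 @ bar 0 tick 0 v(0, 2): opens on M3
  -> R5 @ bar 0 tick 0 v(0, 3): opens on M3
  -> R2 @ bar 1 tick 0 v(0, 3): C3/E4 M3 -> B2/B3 P8 similar
  -> R4 @ bar 1 tick 0 v(0, 2): B2/A3 m7 untreated
  -> R2 @ bar 2 tick 0 v(0, 1): B2/G3 m6 -> G2/D3 P5 similar
  -> R2 @ bar 2 tick 0 v(0, 3): B2/B3 P8 -> G2/D3 P5 similar
  -> R2 @ bar 2 tick 0 v(1, 3): G3/B3 M3 -> D3/D3 P1 similar
  -> R3 @ bar 2 tick 0 v(2, 3): B3 above D3
  -> R3 @ bar 2 tick 1 v(2, 3): B3 above D3
  -> R3 @ bar 2 tick 2 v(2, 3): B3 above D3
  -> R3 @ bar 2 tick 3 v(2, 3): B3 above D3
  -> R2 @ bar 3 tick 0 v(0, 3): G2/D3 P5 -> A2/A3 P8 similar
  -> R2 @ bar 3 tick 0 v(1, 2): D3/B3 M6 -> F3/C4 P5 similar
  -> R3 @ bar 3 tick 0 v(2, 3): C4 above A3
  -> R3 @ bar 3 tick 1 v(2, 3): C4 above A3
  -> R3 @ bar 3 tick 2 v(2, 3): C4 above A3
  -> R3 @ bar 3 tick 3 v(2, 3): C4 above A3
  -> R2 @ bar 4 tick 0 v(0, 2): A2/C4 m3 -> G2/D3 P5 similar
  -> R2 @ bar 4 tick 0 v(0, 3): A2/A3 P8 -> G2/D3 P5 similar
  -> R2 @ bar 4 tick 0 v(2, 3): C4/A3 m3 -> D3/D3 P1 similar
  -> R3 @ bar 4 tick 0 v(1, 2): E3 above D3
  -> R7 @ bar 4 tick 0 v(2,): C4->D3 leap 10st
  -> R3 @ bar 4 tick 1 v(1, 2): E3 above D3
  -> R3 @ bar 4 tick 2 v(1, 2): E3 above D3
  -> R3 @ bar 4 tick 3 v(1, 2): E3 above D3
  -> R3 @ bar 5 tick 0 v(2, 3): E3 above D3
  -> R4 @ bar 5 tick 0 v(0, 3): E2/D3 m7 untreated
  -> R3 @ bar 5 tick 1 v(2, 3): E3 above D3
  -> R3 @ bar 5 tick 2 v(2, 3): E3 above D3
  -> R3 @ bar 5 tick 3 v(2, 3): E3 above D3
  -> R1 @ bar 6 tick 0 v(0, 2): E2/E3 P8 -> D3/D4 P8 similar
  -> R2 @ bar 6 tick 0 v(0, 3): E2/D3 m7 -> D3/D4 P8 similar
  -> R2 @ bar 6 tick 0 v(2, 3): E3/D3 M2 -> D4/D4 P1 similar
  -> R7 @ bar 6 tick 0 v(0,): E2->D3 leap 10st
  -> R7 @ bar 6 tick 0 v(2,): E3->D4 leap 10st
  -> R8 @ bar 6 tick 0 v(0, 2): penult P8 not 3rd/6th
  -> R8 @ bar 6 tick 0 v(0, 3): penult P8 not 3rd/6th
  -> R1 @ bar 7 tick 0 v(2, 3): D4/D4 P1 -> E4/E4 P1 similar
  -> R6 @ bar 7 tick 3 v(0, 2): closes on M3
  -> R6 @ bar 7 tick 3 v(0, 3): closes on M3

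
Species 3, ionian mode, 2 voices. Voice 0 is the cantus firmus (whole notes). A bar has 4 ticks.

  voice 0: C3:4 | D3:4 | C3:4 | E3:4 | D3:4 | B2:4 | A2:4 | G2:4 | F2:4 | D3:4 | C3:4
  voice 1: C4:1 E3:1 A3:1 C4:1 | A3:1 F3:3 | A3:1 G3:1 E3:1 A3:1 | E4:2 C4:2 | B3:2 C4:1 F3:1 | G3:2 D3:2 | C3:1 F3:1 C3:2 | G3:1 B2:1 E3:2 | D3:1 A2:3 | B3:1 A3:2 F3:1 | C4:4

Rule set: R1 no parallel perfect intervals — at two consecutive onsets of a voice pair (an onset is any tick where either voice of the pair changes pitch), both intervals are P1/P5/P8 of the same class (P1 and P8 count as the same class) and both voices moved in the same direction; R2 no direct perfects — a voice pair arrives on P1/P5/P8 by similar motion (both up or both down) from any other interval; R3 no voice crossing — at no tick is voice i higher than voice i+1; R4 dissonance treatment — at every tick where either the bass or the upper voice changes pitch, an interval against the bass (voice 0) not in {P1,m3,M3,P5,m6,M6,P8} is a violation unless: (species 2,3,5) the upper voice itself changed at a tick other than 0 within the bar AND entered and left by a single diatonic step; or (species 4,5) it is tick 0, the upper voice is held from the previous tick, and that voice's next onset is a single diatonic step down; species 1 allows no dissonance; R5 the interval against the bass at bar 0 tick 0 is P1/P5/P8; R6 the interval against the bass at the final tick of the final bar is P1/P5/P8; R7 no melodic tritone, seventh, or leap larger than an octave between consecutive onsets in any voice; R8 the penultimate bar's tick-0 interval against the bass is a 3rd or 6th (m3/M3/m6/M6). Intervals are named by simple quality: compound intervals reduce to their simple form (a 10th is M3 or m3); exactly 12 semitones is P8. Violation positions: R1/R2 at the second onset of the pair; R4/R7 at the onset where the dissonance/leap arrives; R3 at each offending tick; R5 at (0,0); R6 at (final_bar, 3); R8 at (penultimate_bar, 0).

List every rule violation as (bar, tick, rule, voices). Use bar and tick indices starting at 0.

bar 0: v0=C3 v1=C4 downbeat P8
bar 1: v0=D3 v1=A3 downbeat P5
bar 2: v0=C3 v1=A3 downbeat M6
bar 3: v0=E3 v1=E4 downbeat P8
bar 4: v0=D3 v1=B3 downbeat M6
bar 5: v0=B2 v1=G3 downbeat m6
bar 6: v0=A2 v1=C3 downbeat m3
bar 7: v0=G2 v1=G3 downbeat P8
bar 8: v0=F2 v1=D3 downbeat M6
bar 9: v0=D3 v1=B3 downbeat M6
bar 10: v0=C3 v1=C4 downbeat P8
  -> R2 @ bar 3 tick 0 v(0, 1): C3/A3 M6 -> E3/E4 P8 similar
  -> R4 @ bar 4 tick 2 v(0, 1): D3/C4 m7 untreated
  -> R7 @ bar 9 tick 0 v(1,): A2->B3 leap 14st

(3, 0, R2, (0, 1))
(4, 2, R4, (0, 1))
(9, 0, R7, (1,))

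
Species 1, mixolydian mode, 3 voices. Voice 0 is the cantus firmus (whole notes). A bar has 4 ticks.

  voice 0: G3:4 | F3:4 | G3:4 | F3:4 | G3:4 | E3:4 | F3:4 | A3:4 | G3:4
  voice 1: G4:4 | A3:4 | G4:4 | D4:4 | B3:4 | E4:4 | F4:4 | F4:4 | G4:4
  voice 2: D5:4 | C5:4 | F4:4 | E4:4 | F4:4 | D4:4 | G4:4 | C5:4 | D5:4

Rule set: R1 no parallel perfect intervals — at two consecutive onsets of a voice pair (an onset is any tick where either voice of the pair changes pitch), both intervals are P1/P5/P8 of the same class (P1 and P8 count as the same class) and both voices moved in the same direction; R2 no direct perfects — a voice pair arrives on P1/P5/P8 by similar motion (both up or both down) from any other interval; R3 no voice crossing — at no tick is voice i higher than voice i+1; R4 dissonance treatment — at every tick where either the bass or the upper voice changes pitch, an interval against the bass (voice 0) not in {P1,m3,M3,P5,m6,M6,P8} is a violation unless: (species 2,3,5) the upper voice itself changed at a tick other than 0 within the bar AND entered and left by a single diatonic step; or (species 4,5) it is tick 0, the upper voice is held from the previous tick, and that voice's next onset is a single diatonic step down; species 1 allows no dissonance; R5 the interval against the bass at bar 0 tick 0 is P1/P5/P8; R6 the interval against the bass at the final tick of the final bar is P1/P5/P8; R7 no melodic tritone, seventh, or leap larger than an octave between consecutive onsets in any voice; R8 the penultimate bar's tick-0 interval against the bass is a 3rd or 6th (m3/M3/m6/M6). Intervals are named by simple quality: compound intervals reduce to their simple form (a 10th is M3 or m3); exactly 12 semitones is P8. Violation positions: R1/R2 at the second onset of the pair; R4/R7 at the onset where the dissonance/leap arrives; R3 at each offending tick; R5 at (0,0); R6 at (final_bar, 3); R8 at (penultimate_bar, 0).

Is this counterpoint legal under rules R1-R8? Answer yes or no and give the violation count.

No (19 violations)

bar 0: v0=G3 v1=G4 v2=D5 (P5)
bar 1: v0=F3 v1=A3 v2=C5 (P5)
bar 2: v0=G3 v1=G4 v2=F4 (m7)
bar 3: v0=F3 v1=D4 v2=E4 (M7)
bar 4: v0=G3 v1=B3 v2=F4 (m7)
bar 5: v0=E3 v1=E4 v2=D4 (m7)
bar 6: v0=F3 v1=F4 v2=G4 (M2)
bar 7: v0=A3 v1=F4 v2=C5 (m3)
bar 8: v0=G3 v1=G4 v2=D5 (P5)
  R1 @ bar1.0: G3/D5 P5 -> F3/C5 P5 similar
  R7 @ bar1.0: G4->A3 leap 10st
  R2 @ bar2.0: F3/A3 M3 -> G3/G4 P8 similar
  R3 @ bar2.0: G4 above F4
  R4 @ bar2.0: G3/F4 m7 untreated
  R7 @ bar2.0: A3->G4 leap 10st
  R3 @ bar2.1: G4 above F4
  R3 @ bar2.2: G4 above F4
  R3 @ bar2.3: G4 above F4
  R4 @ bar3.0: F3/E4 M7 untreated
  R4 @ bar4.0: G3/F4 m7 untreated
  R3 @ bar5.0: E4 above D4
  R4 @ bar5.0: E3/D4 m7 untreated
  R3 @ bar5.1: E4 above D4
  R3 @ bar5.2: E4 above D4
  R3 @ bar5.3: E4 above D4
  R1 @ bar6.0: E3/E4 P8 -> F3/F4 P8 similar
  R4 @ bar6.0: F3/G4 M2 untreated
  R1 @ bar8.0: F4/C5 P5 -> G4/D5 P5 similar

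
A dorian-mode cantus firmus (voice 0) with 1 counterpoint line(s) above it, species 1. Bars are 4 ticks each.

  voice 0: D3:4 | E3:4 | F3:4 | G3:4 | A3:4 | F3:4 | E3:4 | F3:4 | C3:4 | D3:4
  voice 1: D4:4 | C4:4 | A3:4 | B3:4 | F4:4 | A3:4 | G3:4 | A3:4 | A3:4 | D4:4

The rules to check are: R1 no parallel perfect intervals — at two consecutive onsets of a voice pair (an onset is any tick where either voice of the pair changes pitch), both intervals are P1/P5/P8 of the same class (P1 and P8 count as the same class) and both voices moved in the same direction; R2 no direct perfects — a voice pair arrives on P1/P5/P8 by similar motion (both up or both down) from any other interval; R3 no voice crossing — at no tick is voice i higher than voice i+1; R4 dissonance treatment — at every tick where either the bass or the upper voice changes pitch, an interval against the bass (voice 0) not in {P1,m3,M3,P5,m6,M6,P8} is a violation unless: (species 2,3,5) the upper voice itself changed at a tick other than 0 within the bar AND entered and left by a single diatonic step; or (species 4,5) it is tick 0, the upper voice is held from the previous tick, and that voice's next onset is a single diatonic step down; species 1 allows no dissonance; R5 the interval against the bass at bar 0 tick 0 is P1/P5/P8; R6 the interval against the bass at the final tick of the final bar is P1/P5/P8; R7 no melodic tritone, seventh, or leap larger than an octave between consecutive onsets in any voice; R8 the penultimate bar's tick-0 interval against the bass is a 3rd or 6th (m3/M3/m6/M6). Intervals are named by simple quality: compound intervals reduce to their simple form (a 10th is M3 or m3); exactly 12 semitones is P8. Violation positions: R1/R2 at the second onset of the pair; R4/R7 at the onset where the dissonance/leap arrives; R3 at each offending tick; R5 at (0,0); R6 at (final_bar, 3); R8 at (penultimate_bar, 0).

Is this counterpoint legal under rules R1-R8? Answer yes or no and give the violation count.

bar 0: v0=D3 v1=D4 (P8)
bar 1: v0=E3 v1=C4 (m6)
bar 2: v0=F3 v1=A3 (M3)
bar 3: v0=G3 v1=B3 (M3)
bar 4: v0=A3 v1=F4 (m6)
bar 5: v0=F3 v1=A3 (M3)
bar 6: v0=E3 v1=G3 (m3)
bar 7: v0=F3 v1=A3 (M3)
bar 8: v0=C3 v1=A3 (M6)
bar 9: v0=D3 v1=D4 (P8)
  R7 @ bar4.0: B3->F4 leap 6st
  R2 @ bar9.0: C3/A3 M6 -> D3/D4 P8 similar

No (2 violations)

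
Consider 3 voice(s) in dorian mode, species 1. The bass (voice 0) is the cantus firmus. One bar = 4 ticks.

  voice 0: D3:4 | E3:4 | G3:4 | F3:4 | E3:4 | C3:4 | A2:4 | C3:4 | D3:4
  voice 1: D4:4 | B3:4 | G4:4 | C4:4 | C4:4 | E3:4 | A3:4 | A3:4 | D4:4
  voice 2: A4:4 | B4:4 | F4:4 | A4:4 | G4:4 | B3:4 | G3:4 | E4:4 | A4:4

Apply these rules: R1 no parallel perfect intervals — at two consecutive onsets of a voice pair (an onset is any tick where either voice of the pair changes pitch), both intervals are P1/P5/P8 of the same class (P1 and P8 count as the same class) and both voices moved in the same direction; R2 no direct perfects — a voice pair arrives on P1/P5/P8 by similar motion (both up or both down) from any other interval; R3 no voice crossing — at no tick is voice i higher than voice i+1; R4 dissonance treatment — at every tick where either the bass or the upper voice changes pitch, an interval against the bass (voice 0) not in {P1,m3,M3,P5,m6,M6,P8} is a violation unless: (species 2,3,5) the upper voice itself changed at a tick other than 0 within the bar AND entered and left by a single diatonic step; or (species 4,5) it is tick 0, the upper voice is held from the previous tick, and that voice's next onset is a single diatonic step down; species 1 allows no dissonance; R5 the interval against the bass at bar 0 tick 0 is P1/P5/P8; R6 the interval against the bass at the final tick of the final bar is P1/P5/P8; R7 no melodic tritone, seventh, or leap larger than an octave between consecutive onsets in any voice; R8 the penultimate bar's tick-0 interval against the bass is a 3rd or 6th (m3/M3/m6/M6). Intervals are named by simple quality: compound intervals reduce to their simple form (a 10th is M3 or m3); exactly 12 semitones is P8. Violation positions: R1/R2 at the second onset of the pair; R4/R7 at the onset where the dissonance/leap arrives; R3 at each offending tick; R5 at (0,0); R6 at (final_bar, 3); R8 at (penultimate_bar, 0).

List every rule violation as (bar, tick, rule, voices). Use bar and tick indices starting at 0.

bar 0: v0=D3 v1=D4 v2=A4 downbeat P5
bar 1: v0=E3 v1=B3 v2=B4 downbeat P5
bar 2: v0=G3 v1=G4 v2=F4 downbeat m7
bar 3: v0=F3 v1=C4 v2=A4 downbeat M3
bar 4: v0=E3 v1=C4 v2=G4 downbeat m3
bar 5: v0=C3 v1=E3 v2=B3 downbeat M7
bar 6: v0=A2 v1=A3 v2=G3 downbeat m7
bar 7: v0=C3 v1=A3 v2=E4 downbeat M3
bar 8: v0=D3 v1=D4 v2=A4 downbeat P5
  -> R1 @ bar 1 tick 0 v(0, 2): D3/A4 P5 -> E3/B4 P5 similar
  -> R2 @ bar 2 tick 0 v(0, 1): E3/B3 P5 -> G3/G4 P8 similar
  -> R3 @ bar 2 tick 0 v(1, 2): G4 above F4
  -> R4 @ bar 2 tick 0 v(0, 2): G3/F4 m7 untreated
  -> R7 @ bar 2 tick 0 v(2,): B4->F4 leap 6st
  -> R3 @ bar 2 tick 1 v(1, 2): G4 above F4
  -> R3 @ bar 2 tick 2 v(1, 2): G4 above F4
  -> R3 @ bar 2 tick 3 v(1, 2): G4 above F4
  -> R2 @ bar 3 tick 0 v(0, 1): G3/G4 P8 -> F3/C4 P5 similar
  -> R1 @ bar 5 tick 0 v(1, 2): C4/G4 P5 -> E3/B3 P5 similar
  -> R4 @ bar 5 tick 0 v(0, 2): C3/B3 M7 untreated
  -> R3 @ bar 6 tick 0 v(1, 2): A3 above G3
  -> R4 @ bar 6 tick 0 v(0, 2): A2/G3 m7 untreated
  -> R3 @ bar 6 tick 1 v(1, 2): A3 above G3
  -> R3 @ bar 6 tick 2 v(1, 2): A3 above G3
  -> R3 @ bar 6 tick 3 v(1, 2): A3 above G3
  -> R1 @ bar 8 tick 0 v(1, 2): A3/E4 P5 -> D4/A4 P5 similar
  -> R2 @ bar 8 tick 0 v(0, 1): C3/A3 M6 -> D3/D4 P8 similar
  -> R2 @ bar 8 tick 0 v(0, 2): C3/E4 M3 -> D3/A4 P5 similar

(1, 0, R1, (0, 2))
(2, 0, R2, (0, 1))
(2, 0, R3, (1, 2))
(2, 0, R4, (0, 2))
(2, 0, R7, (2,))
(2, 1, R3, (1, 2))
(2, 2, R3, (1, 2))
(2, 3, R3, (1, 2))
(3, 0, R2, (0, 1))
(5, 0, R1, (1, 2))
(5, 0, R4, (0, 2))
(6, 0, R3, (1, 2))
(6, 0, R4, (0, 2))
(6, 1, R3, (1, 2))
(6, 2, R3, (1, 2))
(6, 3, R3, (1, 2))
(8, 0, R1, (1, 2))
(8, 0, R2, (0, 1))
(8, 0, R2, (0, 2))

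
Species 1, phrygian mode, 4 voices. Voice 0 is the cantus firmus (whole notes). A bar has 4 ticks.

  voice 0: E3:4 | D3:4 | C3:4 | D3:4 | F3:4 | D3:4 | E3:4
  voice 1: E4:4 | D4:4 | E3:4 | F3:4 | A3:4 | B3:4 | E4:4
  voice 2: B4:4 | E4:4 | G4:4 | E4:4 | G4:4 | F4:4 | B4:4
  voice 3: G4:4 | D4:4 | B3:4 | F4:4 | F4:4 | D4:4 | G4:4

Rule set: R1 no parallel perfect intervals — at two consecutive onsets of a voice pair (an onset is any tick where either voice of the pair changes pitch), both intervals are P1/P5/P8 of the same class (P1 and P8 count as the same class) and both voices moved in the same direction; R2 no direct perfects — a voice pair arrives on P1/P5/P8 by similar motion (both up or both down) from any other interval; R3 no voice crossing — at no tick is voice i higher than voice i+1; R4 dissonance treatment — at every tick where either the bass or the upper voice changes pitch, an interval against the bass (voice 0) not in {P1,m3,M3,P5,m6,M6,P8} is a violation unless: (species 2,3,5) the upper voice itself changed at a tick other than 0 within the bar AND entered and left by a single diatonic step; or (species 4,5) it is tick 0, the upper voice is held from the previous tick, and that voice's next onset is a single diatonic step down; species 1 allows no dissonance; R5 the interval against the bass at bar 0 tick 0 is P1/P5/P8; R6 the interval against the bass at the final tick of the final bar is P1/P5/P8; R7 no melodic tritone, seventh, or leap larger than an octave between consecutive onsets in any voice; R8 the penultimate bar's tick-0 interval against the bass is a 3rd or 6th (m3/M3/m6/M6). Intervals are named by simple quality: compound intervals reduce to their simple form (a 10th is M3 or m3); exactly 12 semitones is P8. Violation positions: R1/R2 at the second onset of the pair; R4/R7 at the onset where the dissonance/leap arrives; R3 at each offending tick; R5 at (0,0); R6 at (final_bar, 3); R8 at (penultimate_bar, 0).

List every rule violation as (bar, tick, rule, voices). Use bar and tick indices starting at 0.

bar 0: v0=E3 v1=E4 v2=B4 v3=G4 downbeat m3
bar 1: v0=D3 v1=D4 v2=E4 v3=D4 downbeat P8
bar 2: v0=C3 v1=E3 v2=G4 v3=B3 downbeat M7
bar 3: v0=D3 v1=F3 v2=E4 v3=F4 downbeat m3
bar 4: v0=F3 v1=A3 v2=G4 v3=F4 downbeat P8
bar 5: v0=D3 v1=B3 v2=F4 v3=D4 downbeat P8
bar 6: v0=E3 v1=E4 v2=B4 v3=G4 downbeat m3
  -> R3 @ bar 0 tick 0 v(2, 3): B4 above G4
  -> R5 @ bar 0 tick 0 v(0, 3): opens on m3
  -> R3 @ bar 0 tick 1 v(2, 3): B4 above G4
  -> R3 @ bar 0 tick 2 v(2, 3): B4 above G4
  -> R3 @ bar 0 tick 3 v(2, 3): B4 above G4
  -> R1 @ bar 1 tick 0 v(0, 1): E3/E4 P8 -> D3/D4 P8 similar
  -> R2 @ bar 1 tick 0 v(0, 3): E3/G4 m3 -> D3/D4 P8 similar
  -> R2 @ bar 1 tick 0 v(1, 3): E4/G4 m3 -> D4/D4 P1 similar
  -> R3 @ bar 1 tick 0 v(2, 3): E4 above D4
  -> R4 @ bar 1 tick 0 v(0, 2): D3/E4 M2 untreated
  -> R3 @ bar 1 tick 1 v(2, 3): E4 above D4
  -> R3 @ bar 1 tick 2 v(2, 3): E4 above D4
  -> R3 @ bar 1 tick 3 v(2, 3): E4 above D4
  -> R2 @ bar 2 tick 0 v(1, 3): D4/D4 P1 -> E3/B3 P5 similar
  -> R3 @ bar 2 tick 0 v(2, 3): G4 above B3
  -> R4 @ bar 2 tick 0 v(0, 3): C3/B3 M7 untreated
  -> R7 @ bar 2 tick 0 v(1,): D4->E3 leap 10st
  -> R3 @ bar 2 tick 1 v(2, 3): G4 above B3
  -> R3 @ bar 2 tick 2 v(2, 3): G4 above B3
  -> R3 @ bar 2 tick 3 v(2, 3): G4 above B3
  -> R2 @ bar 3 tick 0 v(1, 3): E3/B3 P5 -> F3/F4 P8 similar
  -> R4 @ bar 3 tick 0 v(0, 2): D3/E4 M2 untreated
  -> R7 @ bar 3 tick 0 v(3,): B3->F4 leap 6st
  -> R3 @ bar 4 tick 0 v(2, 3): G4 above F4
  -> R4 @ bar 4 tick 0 v(0, 2): F3/G4 M2 untreated
  -> R3 @ bar 4 tick 1 v(2, 3): G4 above F4
  -> R3 @ bar 4 tick 2 v(2, 3): G4 above F4
  -> R3 @ bar 4 tick 3 v(2, 3): G4 above F4
  -> R1 @ bar 5 tick 0 v(0, 3): F3/F4 P8 -> D3/D4 P8 similar
  -> R3 @ bar 5 tick 0 v(2, 3): F4 above D4
  -> R8 @ bar 5 tick 0 v(0, 3): penult P8 not 3rd/6th
  -> R3 @ bar 5 tick 1 v(2, 3): F4 above D4
  -> R3 @ bar 5 tick 2 v(2, 3): F4 above D4
  -> R3 @ bar 5 tick 3 v(2, 3): F4 above D4
  -> R2 @ bar 6 tick 0 v(0, 1): D3/B3 M6 -> E3/E4 P8 similar
  -> R2 @ bar 6 tick 0 v(0, 2): D3/F4 m3 -> E3/B4 P5 similar
  -> R2 @ bar 6 tick 0 v(1, 2): B3/F4 TT -> E4/B4 P5 similar
  -> R3 @ bar 6 tick 0 v(2, 3): B4 above G4
  -> R7 @ bar 6 tick 0 v(2,): F4->B4 leap 6st
  -> R3 @ bar 6 tick 1 v(2, 3): B4 above G4
  -> R3 @ bar 6 tick 2 v(2, 3): B4 above G4
  -> R3 @ bar 6 tick 3 v(2, 3): B4 above G4
  -> R6 @ bar 6 tick 3 v(0, 3): closes on m3

(0, 0, R3, (2, 3))
(0, 0, R5, (0, 3))
(0, 1, R3, (2, 3))
(0, 2, R3, (2, 3))
(0, 3, R3, (2, 3))
(1, 0, R1, (0, 1))
(1, 0, R2, (0, 3))
(1, 0, R2, (1, 3))
(1, 0, R3, (2, 3))
(1, 0, R4, (0, 2))
(1, 1, R3, (2, 3))
(1, 2, R3, (2, 3))
(1, 3, R3, (2, 3))
(2, 0, R2, (1, 3))
(2, 0, R3, (2, 3))
(2, 0, R4, (0, 3))
(2, 0, R7, (1,))
(2, 1, R3, (2, 3))
(2, 2, R3, (2, 3))
(2, 3, R3, (2, 3))
(3, 0, R2, (1, 3))
(3, 0, R4, (0, 2))
(3, 0, R7, (3,))
(4, 0, R3, (2, 3))
(4, 0, R4, (0, 2))
(4, 1, R3, (2, 3))
(4, 2, R3, (2, 3))
(4, 3, R3, (2, 3))
(5, 0, R1, (0, 3))
(5, 0, R3, (2, 3))
(5, 0, R8, (0, 3))
(5, 1, R3, (2, 3))
(5, 2, R3, (2, 3))
(5, 3, R3, (2, 3))
(6, 0, R2, (0, 1))
(6, 0, R2, (0, 2))
(6, 0, R2, (1, 2))
(6, 0, R3, (2, 3))
(6, 0, R7, (2,))
(6, 1, R3, (2, 3))
(6, 2, R3, (2, 3))
(6, 3, R3, (2, 3))
(6, 3, R6, (0, 3))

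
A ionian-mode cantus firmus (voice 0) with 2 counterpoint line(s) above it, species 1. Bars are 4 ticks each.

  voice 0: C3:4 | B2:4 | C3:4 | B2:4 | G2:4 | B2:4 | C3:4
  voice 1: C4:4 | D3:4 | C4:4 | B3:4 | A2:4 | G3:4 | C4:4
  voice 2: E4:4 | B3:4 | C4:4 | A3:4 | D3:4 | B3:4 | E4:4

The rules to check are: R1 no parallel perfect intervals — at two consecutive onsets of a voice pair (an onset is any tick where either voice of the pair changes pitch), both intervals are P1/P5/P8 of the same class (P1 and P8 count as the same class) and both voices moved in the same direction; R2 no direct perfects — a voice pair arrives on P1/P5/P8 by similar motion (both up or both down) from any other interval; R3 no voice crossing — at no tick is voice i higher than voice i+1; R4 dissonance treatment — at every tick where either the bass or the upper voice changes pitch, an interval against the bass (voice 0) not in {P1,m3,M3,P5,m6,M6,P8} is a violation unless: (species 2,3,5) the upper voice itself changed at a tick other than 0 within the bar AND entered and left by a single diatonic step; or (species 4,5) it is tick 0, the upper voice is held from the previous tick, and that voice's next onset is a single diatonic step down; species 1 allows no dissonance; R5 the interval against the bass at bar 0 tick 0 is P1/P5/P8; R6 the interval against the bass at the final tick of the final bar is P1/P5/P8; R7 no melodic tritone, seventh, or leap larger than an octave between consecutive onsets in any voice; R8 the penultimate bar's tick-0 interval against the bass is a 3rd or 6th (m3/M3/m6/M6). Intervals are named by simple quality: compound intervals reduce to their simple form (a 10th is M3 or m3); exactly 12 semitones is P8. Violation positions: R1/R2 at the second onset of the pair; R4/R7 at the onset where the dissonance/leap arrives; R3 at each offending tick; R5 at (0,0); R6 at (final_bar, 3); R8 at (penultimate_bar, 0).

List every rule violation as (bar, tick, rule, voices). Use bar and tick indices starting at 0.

(0, 0, R5, (0, 2))
(1, 0, R2, (0, 2))
(1, 0, R7, (1,))
(2, 0, R1, (0, 2))
(2, 0, R2, (0, 1))
(2, 0, R2, (1, 2))
(2, 0, R7, (1,))
(3, 0, R1, (0, 1))
(3, 0, R3, (1, 2))
(3, 0, R4, (0, 2))
(3, 1, R3, (1, 2))
(3, 2, R3, (1, 2))
(3, 3, R3, (1, 2))
(4, 0, R2, (0, 2))
(4, 0, R4, (0, 1))
(4, 0, R7, (1,))
(5, 0, R2, (0, 2))
(5, 0, R7, (1,))
(5, 0, R8, (0, 2))
(6, 0, R2, (0, 1))
(6, 3, R6, (0, 2))

bar 0: v0=C3 v1=C4 v2=E4 downbeat M3
bar 1: v0=B2 v1=D3 v2=B3 downbeat P8
bar 2: v0=C3 v1=C4 v2=C4 downbeat P8
bar 3: v0=B2 v1=B3 v2=A3 downbeat m7
bar 4: v0=G2 v1=A2 v2=D3 downbeat P5
bar 5: v0=B2 v1=G3 v2=B3 downbeat P8
bar 6: v0=C3 v1=C4 v2=E4 downbeat M3
  -> R5 @ bar 0 tick 0 v(0, 2): opens on M3
  -> R2 @ bar 1 tick 0 v(0, 2): C3/E4 M3 -> B2/B3 P8 similar
  -> R7 @ bar 1 tick 0 v(1,): C4->D3 leap 10st
  -> R1 @ bar 2 tick 0 v(0, 2): B2/B3 P8 -> C3/C4 P8 similar
  -> R2 @ bar 2 tick 0 v(0, 1): B2/D3 m3 -> C3/C4 P8 similar
  -> R2 @ bar 2 tick 0 v(1, 2): D3/B3 M6 -> C4/C4 P1 similar
  -> R7 @ bar 2 tick 0 v(1,): D3->C4 leap 10st
  -> R1 @ bar 3 tick 0 v(0, 1): C3/C4 P8 -> B2/B3 P8 similar
  -> R3 @ bar 3 tick 0 v(1, 2): B3 above A3
  -> R4 @ bar 3 tick 0 v(0, 2): B2/A3 m7 untreated
  -> R3 @ bar 3 tick 1 v(1, 2): B3 above A3
  -> R3 @ bar 3 tick 2 v(1, 2): B3 above A3
  -> R3 @ bar 3 tick 3 v(1, 2): B3 above A3
  -> R2 @ bar 4 tick 0 v(0, 2): B2/A3 m7 -> G2/D3 P5 similar
  -> R4 @ bar 4 tick 0 v(0, 1): G2/A2 M2 untreated
  -> R7 @ bar 4 tick 0 v(1,): B3->A2 leap 14st
  -> R2 @ bar 5 tick 0 v(0, 2): G2/D3 P5 -> B2/B3 P8 similar
  -> R7 @ bar 5 tick 0 v(1,): A2->G3 leap 10st
  -> R8 @ bar 5 tick 0 v(0, 2): penult P8 not 3rd/6th
  -> R2 @ bar 6 tick 0 v(0, 1): B2/G3 m6 -> C3/C4 P8 similar
  -> R6 @ bar 6 tick 3 v(0, 2): closes on M3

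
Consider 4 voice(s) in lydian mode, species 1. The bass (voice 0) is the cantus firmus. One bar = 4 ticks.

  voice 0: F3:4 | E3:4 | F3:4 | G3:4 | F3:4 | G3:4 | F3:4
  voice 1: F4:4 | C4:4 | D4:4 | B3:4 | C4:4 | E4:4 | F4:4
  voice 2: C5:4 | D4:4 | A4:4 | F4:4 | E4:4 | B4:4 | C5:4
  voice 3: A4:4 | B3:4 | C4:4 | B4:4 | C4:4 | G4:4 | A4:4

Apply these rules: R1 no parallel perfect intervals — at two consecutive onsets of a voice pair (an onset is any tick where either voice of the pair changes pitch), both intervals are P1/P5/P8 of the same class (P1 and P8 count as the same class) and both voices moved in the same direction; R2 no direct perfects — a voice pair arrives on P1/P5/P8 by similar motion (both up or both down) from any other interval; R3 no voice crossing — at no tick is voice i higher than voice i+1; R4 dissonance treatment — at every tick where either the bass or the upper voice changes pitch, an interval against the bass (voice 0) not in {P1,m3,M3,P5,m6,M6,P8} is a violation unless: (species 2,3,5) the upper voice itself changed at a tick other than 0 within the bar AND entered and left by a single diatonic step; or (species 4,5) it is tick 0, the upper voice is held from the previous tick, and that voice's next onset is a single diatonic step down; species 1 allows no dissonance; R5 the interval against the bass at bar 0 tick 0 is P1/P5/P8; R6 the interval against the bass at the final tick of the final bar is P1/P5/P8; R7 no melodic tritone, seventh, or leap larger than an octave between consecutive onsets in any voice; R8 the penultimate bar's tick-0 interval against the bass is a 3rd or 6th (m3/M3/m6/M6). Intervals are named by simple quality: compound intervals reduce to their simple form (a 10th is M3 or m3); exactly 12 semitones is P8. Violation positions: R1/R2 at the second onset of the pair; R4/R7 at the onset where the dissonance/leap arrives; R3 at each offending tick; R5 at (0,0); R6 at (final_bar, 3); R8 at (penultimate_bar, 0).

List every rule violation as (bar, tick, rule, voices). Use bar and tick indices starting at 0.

bar 0: v0=F3 v1=F4 v2=C5 v3=A4 downbeat M3
bar 1: v0=E3 v1=C4 v2=D4 v3=B3 downbeat P5
bar 2: v0=F3 v1=D4 v2=A4 v3=C4 downbeat P5
bar 3: v0=G3 v1=B3 v2=F4 v3=B4 downbeat M3
bar 4: v0=F3 v1=C4 v2=E4 v3=C4 downbeat P5
bar 5: v0=G3 v1=E4 v2=B4 v3=G4 downbeat P8
bar 6: v0=F3 v1=F4 v2=C5 v3=A4 downbeat M3
  -> R3 @ bar 0 tick 0 v(2, 3): C5 above A4
  -> R5 @ bar 0 tick 0 v(0, 3): opens on M3
  -> R3 @ bar 0 tick 1 v(2, 3): C5 above A4
  -> R3 @ bar 0 tick 2 v(2, 3): C5 above A4
  -> R3 @ bar 0 tick 3 v(2, 3): C5 above A4
  -> R2 @ bar 1 tick 0 v(0, 3): F3/A4 M3 -> E3/B3 P5 similar
  -> R3 @ bar 1 tick 0 v(2, 3): D4 above B3
  -> R4 @ bar 1 tick 0 v(0, 2): E3/D4 m7 untreated
  -> R7 @ bar 1 tick 0 v(2,): C5->D4 leap 10st
  -> R7 @ bar 1 tick 0 v(3,): A4->B3 leap 10st
  -> R3 @ bar 1 tick 1 v(2, 3): D4 above B3
  -> R3 @ bar 1 tick 2 v(2, 3): D4 above B3
  -> R3 @ bar 1 tick 3 v(2, 3): D4 above B3
  -> R1 @ bar 2 tick 0 v(0, 3): E3/B3 P5 -> F3/C4 P5 similar
  -> R2 @ bar 2 tick 0 v(1, 2): C4/D4 M2 -> D4/A4 P5 similar
  -> R3 @ bar 2 tick 0 v(2, 3): A4 above C4
  -> R3 @ bar 2 tick 1 v(2, 3): A4 above C4
  -> R3 @ bar 2 tick 2 v(2, 3): A4 above C4
  -> R3 @ bar 2 tick 3 v(2, 3): A4 above C4
  -> R4 @ bar 3 tick 0 v(0, 2): G3/F4 m7 untreated
  -> R7 @ bar 3 tick 0 v(3,): C4->B4 leap 11st
  -> R2 @ bar 4 tick 0 v(0, 3): G3/B4 M3 -> F3/C4 P5 similar
  -> R3 @ bar 4 tick 0 v(2, 3): E4 above C4
  -> R4 @ bar 4 tick 0 v(0, 2): F3/E4 M7 untreated
  -> R7 @ bar 4 tick 0 v(3,): B4->C4 leap 11st
  -> R3 @ bar 4 tick 1 v(2, 3): E4 above C4
  -> R3 @ bar 4 tick 2 v(2, 3): E4 above C4
  -> R3 @ bar 4 tick 3 v(2, 3): E4 above C4
  -> R2 @ bar 5 tick 0 v(0, 3): F3/C4 P5 -> G3/G4 P8 similar
  -> R2 @ bar 5 tick 0 v(1, 2): C4/E4 M3 -> E4/B4 P5 similar
  -> R3 @ bar 5 tick 0 v(2, 3): B4 above G4
  -> R8 @ bar 5 tick 0 v(0, 3): penult P8 not 3rd/6th
  -> R3 @ bar 5 tick 1 v(2, 3): B4 above G4
  -> R3 @ bar 5 tick 2 v(2, 3): B4 above G4
  -> R3 @ bar 5 tick 3 v(2, 3): B4 above G4
  -> R1 @ bar 6 tick 0 v(1, 2): E4/B4 P5 -> F4/C5 P5 similar
  -> R3 @ bar 6 tick 0 v(2, 3): C5 above A4
  -> R3 @ bar 6 tick 1 v(2, 3): C5 above A4
  -> R3 @ bar 6 tick 2 v(2, 3): C5 above A4
  -> R3 @ bar 6 tick 3 v(2, 3): C5 above A4
  -> R6 @ bar 6 tick 3 v(0, 3): closes on M3

(0, 0, R3, (2, 3))
(0, 0, R5, (0, 3))
(0, 1, R3, (2, 3))
(0, 2, R3, (2, 3))
(0, 3, R3, (2, 3))
(1, 0, R2, (0, 3))
(1, 0, R3, (2, 3))
(1, 0, R4, (0, 2))
(1, 0, R7, (2,))
(1, 0, R7, (3,))
(1, 1, R3, (2, 3))
(1, 2, R3, (2, 3))
(1, 3, R3, (2, 3))
(2, 0, R1, (0, 3))
(2, 0, R2, (1, 2))
(2, 0, R3, (2, 3))
(2, 1, R3, (2, 3))
(2, 2, R3, (2, 3))
(2, 3, R3, (2, 3))
(3, 0, R4, (0, 2))
(3, 0, R7, (3,))
(4, 0, R2, (0, 3))
(4, 0, R3, (2, 3))
(4, 0, R4, (0, 2))
(4, 0, R7, (3,))
(4, 1, R3, (2, 3))
(4, 2, R3, (2, 3))
(4, 3, R3, (2, 3))
(5, 0, R2, (0, 3))
(5, 0, R2, (1, 2))
(5, 0, R3, (2, 3))
(5, 0, R8, (0, 3))
(5, 1, R3, (2, 3))
(5, 2, R3, (2, 3))
(5, 3, R3, (2, 3))
(6, 0, R1, (1, 2))
(6, 0, R3, (2, 3))
(6, 1, R3, (2, 3))
(6, 2, R3, (2, 3))
(6, 3, R3, (2, 3))
(6, 3, R6, (0, 3))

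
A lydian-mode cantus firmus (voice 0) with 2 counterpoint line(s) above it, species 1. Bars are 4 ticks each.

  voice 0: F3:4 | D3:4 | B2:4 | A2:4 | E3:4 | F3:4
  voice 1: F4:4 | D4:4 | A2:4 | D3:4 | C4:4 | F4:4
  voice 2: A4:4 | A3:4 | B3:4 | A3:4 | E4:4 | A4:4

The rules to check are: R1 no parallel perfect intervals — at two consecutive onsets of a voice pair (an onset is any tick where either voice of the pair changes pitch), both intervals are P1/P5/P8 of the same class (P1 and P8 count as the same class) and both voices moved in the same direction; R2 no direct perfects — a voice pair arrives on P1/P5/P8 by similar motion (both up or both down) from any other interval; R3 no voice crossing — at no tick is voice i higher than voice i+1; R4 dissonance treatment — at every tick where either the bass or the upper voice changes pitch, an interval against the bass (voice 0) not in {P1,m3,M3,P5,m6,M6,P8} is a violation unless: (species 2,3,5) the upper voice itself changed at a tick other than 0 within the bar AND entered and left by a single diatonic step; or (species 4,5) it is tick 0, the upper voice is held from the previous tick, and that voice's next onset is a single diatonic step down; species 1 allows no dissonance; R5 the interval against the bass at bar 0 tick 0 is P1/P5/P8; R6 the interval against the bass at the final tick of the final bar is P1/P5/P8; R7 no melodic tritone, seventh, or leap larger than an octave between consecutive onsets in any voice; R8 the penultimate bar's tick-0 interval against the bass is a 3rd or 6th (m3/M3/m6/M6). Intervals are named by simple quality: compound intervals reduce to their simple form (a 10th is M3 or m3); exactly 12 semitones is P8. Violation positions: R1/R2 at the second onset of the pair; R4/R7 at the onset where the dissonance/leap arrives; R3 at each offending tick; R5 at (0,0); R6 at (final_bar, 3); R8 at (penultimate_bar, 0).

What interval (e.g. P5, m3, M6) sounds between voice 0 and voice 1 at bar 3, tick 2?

voice 0=A2 voice 1=D3 -> P4

P4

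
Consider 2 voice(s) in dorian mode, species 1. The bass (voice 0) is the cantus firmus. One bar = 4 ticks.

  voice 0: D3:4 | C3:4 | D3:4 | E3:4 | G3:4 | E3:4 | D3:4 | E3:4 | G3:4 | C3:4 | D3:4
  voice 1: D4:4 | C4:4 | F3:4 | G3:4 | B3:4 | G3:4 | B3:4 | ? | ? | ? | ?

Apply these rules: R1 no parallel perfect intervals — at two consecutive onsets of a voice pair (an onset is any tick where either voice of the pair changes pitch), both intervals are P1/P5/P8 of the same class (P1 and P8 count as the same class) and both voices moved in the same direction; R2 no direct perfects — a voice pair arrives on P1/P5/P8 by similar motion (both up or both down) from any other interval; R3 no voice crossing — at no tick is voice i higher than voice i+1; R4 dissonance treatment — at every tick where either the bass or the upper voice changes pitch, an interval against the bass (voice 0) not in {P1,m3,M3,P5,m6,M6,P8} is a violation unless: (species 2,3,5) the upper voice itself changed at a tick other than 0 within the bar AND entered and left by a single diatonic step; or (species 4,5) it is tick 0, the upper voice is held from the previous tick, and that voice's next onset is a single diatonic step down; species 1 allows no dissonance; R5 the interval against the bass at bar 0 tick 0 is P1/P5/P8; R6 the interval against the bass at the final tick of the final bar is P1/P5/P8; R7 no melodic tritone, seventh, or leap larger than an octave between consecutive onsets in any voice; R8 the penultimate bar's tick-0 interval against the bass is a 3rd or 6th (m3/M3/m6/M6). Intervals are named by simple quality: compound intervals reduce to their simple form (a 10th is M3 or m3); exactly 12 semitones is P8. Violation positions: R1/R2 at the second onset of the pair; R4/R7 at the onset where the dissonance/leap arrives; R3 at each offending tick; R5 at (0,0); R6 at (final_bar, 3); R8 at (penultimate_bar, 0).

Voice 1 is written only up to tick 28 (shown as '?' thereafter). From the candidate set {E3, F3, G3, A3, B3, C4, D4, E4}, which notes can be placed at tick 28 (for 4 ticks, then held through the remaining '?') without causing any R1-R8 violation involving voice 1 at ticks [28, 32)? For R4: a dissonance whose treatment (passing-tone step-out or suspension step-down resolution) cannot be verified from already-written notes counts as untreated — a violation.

E3: legal
F3: violates R4,R7
G3: legal
A3: violates R4
B3: legal
C4: legal
D4: violates R4
E4: violates R2

{B3, C4, E3, G3}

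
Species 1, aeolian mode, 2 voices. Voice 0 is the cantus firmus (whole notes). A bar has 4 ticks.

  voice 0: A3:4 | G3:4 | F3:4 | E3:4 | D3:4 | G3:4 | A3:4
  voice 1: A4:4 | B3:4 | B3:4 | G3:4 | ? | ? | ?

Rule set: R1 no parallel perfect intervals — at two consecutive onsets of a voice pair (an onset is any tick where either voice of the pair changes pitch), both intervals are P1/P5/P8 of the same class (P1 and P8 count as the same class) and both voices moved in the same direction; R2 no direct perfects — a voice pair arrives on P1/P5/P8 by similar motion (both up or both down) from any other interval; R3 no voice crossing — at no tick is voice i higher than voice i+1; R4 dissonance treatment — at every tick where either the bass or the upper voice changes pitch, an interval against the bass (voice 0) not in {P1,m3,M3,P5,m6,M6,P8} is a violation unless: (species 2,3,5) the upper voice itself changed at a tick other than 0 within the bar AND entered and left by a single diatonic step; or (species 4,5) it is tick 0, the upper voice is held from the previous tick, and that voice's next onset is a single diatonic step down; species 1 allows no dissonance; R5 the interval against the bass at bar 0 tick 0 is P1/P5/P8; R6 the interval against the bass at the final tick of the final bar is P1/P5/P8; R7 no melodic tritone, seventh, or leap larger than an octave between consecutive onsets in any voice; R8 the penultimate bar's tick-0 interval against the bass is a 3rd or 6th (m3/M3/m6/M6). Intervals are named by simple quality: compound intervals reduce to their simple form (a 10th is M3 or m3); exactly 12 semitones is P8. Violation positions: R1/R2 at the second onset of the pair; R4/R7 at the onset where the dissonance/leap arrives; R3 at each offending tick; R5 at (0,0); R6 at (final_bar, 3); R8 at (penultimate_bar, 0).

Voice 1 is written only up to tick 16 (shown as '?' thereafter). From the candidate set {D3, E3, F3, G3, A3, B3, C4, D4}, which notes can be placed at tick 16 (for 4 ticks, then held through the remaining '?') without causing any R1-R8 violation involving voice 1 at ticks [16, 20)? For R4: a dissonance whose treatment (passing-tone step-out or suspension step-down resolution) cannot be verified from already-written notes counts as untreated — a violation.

{A3, B3, D4, F3}

D3: violates R2
E3: violates R4
F3: legal
G3: violates R4
A3: legal
B3: legal
C4: violates R4
D4: legal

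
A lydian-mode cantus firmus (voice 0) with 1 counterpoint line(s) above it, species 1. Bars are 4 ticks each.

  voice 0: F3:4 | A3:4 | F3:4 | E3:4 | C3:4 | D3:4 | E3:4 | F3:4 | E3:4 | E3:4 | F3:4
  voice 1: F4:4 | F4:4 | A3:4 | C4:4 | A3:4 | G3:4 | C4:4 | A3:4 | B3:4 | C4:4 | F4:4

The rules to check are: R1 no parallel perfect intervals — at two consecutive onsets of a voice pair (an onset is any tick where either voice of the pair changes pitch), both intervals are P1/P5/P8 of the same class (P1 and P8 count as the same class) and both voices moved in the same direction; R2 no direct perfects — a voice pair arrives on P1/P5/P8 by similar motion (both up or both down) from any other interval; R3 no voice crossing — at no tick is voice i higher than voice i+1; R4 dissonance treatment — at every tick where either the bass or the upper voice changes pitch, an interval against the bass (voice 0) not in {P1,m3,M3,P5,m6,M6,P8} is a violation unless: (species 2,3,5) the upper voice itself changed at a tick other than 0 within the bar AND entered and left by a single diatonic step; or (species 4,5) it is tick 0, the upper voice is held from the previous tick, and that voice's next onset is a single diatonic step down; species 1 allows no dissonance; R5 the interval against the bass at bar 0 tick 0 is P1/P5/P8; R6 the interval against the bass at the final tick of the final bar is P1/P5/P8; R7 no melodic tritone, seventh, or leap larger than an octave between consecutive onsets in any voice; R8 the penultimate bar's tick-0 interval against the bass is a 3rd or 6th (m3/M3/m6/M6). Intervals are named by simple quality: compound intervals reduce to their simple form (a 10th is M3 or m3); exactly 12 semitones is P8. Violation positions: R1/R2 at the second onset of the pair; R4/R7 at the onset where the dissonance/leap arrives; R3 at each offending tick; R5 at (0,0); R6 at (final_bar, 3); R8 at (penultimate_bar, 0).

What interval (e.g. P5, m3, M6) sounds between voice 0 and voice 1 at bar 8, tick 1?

P5

voice 0=E3 voice 1=B3 -> P5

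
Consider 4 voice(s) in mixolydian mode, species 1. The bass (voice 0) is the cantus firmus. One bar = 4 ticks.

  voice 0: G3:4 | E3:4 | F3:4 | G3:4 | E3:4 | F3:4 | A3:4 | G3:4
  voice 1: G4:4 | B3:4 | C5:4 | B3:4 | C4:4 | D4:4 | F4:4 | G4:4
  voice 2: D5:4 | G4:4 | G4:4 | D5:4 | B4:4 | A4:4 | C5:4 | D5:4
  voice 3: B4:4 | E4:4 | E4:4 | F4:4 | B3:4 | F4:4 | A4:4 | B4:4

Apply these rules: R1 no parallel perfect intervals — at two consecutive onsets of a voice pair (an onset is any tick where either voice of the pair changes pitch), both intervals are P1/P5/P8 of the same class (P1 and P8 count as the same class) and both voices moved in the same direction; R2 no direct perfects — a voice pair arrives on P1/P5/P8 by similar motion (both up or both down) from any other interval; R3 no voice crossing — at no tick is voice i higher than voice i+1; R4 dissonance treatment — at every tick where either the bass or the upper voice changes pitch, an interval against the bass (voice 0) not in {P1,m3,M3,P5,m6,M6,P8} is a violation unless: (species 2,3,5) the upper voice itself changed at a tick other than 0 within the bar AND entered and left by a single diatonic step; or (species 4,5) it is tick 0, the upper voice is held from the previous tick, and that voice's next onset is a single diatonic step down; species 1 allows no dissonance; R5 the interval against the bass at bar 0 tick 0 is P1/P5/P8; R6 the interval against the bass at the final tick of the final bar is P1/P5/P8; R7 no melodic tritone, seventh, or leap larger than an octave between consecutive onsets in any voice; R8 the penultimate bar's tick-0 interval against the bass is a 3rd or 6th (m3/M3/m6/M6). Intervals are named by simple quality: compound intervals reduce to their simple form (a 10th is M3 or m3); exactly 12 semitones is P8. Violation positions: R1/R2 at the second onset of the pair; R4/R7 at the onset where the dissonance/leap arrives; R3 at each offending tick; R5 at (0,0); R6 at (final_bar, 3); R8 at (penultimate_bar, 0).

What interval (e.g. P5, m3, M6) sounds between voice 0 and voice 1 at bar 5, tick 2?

voice 0=F3 voice 1=D4 -> M6

M6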